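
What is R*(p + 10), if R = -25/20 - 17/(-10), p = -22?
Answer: -27/5 ≈ -5.4000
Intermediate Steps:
R = 9/20 (R = -25*1/20 - 17*(-⅒) = -5/4 + 17/10 = 9/20 ≈ 0.45000)
R*(p + 10) = 9*(-22 + 10)/20 = (9/20)*(-12) = -27/5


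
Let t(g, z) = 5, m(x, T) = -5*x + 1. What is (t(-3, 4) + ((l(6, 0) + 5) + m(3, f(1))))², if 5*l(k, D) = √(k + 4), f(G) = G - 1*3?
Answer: (20 - √10)²/25 ≈ 11.340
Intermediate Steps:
f(G) = -3 + G (f(G) = G - 3 = -3 + G)
m(x, T) = 1 - 5*x
l(k, D) = √(4 + k)/5 (l(k, D) = √(k + 4)/5 = √(4 + k)/5)
(t(-3, 4) + ((l(6, 0) + 5) + m(3, f(1))))² = (5 + ((√(4 + 6)/5 + 5) + (1 - 5*3)))² = (5 + ((√10/5 + 5) + (1 - 15)))² = (5 + ((5 + √10/5) - 14))² = (5 + (-9 + √10/5))² = (-4 + √10/5)²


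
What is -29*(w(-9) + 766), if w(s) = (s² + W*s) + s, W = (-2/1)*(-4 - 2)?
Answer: -21170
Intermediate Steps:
W = 12 (W = -2*1*(-6) = -2*(-6) = 12)
w(s) = s² + 13*s (w(s) = (s² + 12*s) + s = s² + 13*s)
-29*(w(-9) + 766) = -29*(-9*(13 - 9) + 766) = -29*(-9*4 + 766) = -29*(-36 + 766) = -29*730 = -21170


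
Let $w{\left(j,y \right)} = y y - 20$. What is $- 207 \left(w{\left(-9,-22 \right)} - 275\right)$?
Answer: $-39123$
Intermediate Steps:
$w{\left(j,y \right)} = -20 + y^{2}$ ($w{\left(j,y \right)} = y^{2} - 20 = -20 + y^{2}$)
$- 207 \left(w{\left(-9,-22 \right)} - 275\right) = - 207 \left(\left(-20 + \left(-22\right)^{2}\right) - 275\right) = - 207 \left(\left(-20 + 484\right) - 275\right) = - 207 \left(464 - 275\right) = \left(-207\right) 189 = -39123$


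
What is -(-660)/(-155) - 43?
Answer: -1465/31 ≈ -47.258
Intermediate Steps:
-(-660)/(-155) - 43 = -(-660)*(-1)/155 - 43 = -6*22/31 - 43 = -132/31 - 43 = -1465/31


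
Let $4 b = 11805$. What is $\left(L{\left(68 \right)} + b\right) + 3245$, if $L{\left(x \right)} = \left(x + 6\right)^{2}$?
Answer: $\frac{46689}{4} \approx 11672.0$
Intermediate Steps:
$b = \frac{11805}{4}$ ($b = \frac{1}{4} \cdot 11805 = \frac{11805}{4} \approx 2951.3$)
$L{\left(x \right)} = \left(6 + x\right)^{2}$
$\left(L{\left(68 \right)} + b\right) + 3245 = \left(\left(6 + 68\right)^{2} + \frac{11805}{4}\right) + 3245 = \left(74^{2} + \frac{11805}{4}\right) + 3245 = \left(5476 + \frac{11805}{4}\right) + 3245 = \frac{33709}{4} + 3245 = \frac{46689}{4}$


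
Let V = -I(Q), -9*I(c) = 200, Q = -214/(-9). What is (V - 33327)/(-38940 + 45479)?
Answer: -299743/58851 ≈ -5.0933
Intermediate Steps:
Q = 214/9 (Q = -214*(-⅑) = 214/9 ≈ 23.778)
I(c) = -200/9 (I(c) = -⅑*200 = -200/9)
V = 200/9 (V = -1*(-200/9) = 200/9 ≈ 22.222)
(V - 33327)/(-38940 + 45479) = (200/9 - 33327)/(-38940 + 45479) = -299743/9/6539 = -299743/9*1/6539 = -299743/58851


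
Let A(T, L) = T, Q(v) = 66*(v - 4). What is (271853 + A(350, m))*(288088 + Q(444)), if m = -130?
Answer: 86323192984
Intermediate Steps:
Q(v) = -264 + 66*v (Q(v) = 66*(-4 + v) = -264 + 66*v)
(271853 + A(350, m))*(288088 + Q(444)) = (271853 + 350)*(288088 + (-264 + 66*444)) = 272203*(288088 + (-264 + 29304)) = 272203*(288088 + 29040) = 272203*317128 = 86323192984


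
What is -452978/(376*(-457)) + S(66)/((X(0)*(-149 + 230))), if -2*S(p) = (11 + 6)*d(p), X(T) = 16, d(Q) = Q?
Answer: 20444239/9278928 ≈ 2.2033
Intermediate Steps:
S(p) = -17*p/2 (S(p) = -(11 + 6)*p/2 = -17*p/2)
-452978/(376*(-457)) + S(66)/((X(0)*(-149 + 230))) = -452978/(376*(-457)) + (-17/2*66)/((16*(-149 + 230))) = -452978/(-171832) - 561/(16*81) = -452978*(-1/171832) - 561/1296 = 226489/85916 - 561*1/1296 = 226489/85916 - 187/432 = 20444239/9278928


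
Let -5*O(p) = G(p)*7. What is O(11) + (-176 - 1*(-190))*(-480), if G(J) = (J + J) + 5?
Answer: -33789/5 ≈ -6757.8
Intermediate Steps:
G(J) = 5 + 2*J (G(J) = 2*J + 5 = 5 + 2*J)
O(p) = -7 - 14*p/5 (O(p) = -(5 + 2*p)*7/5 = -(35 + 14*p)/5 = -7 - 14*p/5)
O(11) + (-176 - 1*(-190))*(-480) = (-7 - 14/5*11) + (-176 - 1*(-190))*(-480) = (-7 - 154/5) + (-176 + 190)*(-480) = -189/5 + 14*(-480) = -189/5 - 6720 = -33789/5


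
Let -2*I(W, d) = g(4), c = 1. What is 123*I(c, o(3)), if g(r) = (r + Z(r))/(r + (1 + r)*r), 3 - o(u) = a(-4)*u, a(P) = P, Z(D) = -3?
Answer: -41/16 ≈ -2.5625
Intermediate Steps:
o(u) = 3 + 4*u (o(u) = 3 - (-4)*u = 3 + 4*u)
g(r) = (-3 + r)/(r + r*(1 + r)) (g(r) = (r - 3)/(r + (1 + r)*r) = (-3 + r)/(r + r*(1 + r)))
I(W, d) = -1/48 (I(W, d) = -(-3 + 4)/(2*4*(2 + 4)) = -1/(8*6) = -1/2*1/24 = -1/48)
123*I(c, o(3)) = 123*(-1/48) = -41/16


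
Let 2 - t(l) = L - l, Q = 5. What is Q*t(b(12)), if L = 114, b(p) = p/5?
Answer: -548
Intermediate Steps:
b(p) = p/5 (b(p) = p*(⅕) = p/5)
t(l) = -112 + l (t(l) = 2 - (114 - l) = 2 + (-114 + l) = -112 + l)
Q*t(b(12)) = 5*(-112 + (⅕)*12) = 5*(-112 + 12/5) = 5*(-548/5) = -548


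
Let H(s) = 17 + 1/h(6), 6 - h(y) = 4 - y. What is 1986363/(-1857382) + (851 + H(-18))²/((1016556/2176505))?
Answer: 32497792665111470793/20140083374848 ≈ 1.6136e+6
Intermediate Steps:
h(y) = 2 + y (h(y) = 6 - (4 - y) = 6 + (-4 + y) = 2 + y)
H(s) = 137/8 (H(s) = 17 + 1/(2 + 6) = 17 + 1/8 = 17 + ⅛ = 137/8)
1986363/(-1857382) + (851 + H(-18))²/((1016556/2176505)) = 1986363/(-1857382) + (851 + 137/8)²/((1016556/2176505)) = 1986363*(-1/1857382) + (6945/8)²/((1016556*(1/2176505))) = -1986363/1857382 + 48233025/(64*(1016556/2176505)) = -1986363/1857382 + (48233025/64)*(2176505/1016556) = -1986363/1857382 + 34993140025875/21686528 = 32497792665111470793/20140083374848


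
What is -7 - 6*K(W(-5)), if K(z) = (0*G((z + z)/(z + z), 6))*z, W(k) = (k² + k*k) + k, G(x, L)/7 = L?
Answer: -7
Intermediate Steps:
G(x, L) = 7*L
W(k) = k + 2*k² (W(k) = (k² + k²) + k = 2*k² + k = k + 2*k²)
K(z) = 0 (K(z) = (0*(7*6))*z = (0*42)*z = 0*z = 0)
-7 - 6*K(W(-5)) = -7 - 6*0 = -7 + 0 = -7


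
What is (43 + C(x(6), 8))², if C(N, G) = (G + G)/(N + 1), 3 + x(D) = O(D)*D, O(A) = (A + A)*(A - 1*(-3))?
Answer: 193126609/104329 ≈ 1851.1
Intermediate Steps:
O(A) = 2*A*(3 + A) (O(A) = (2*A)*(A + 3) = (2*A)*(3 + A) = 2*A*(3 + A))
x(D) = -3 + 2*D²*(3 + D) (x(D) = -3 + (2*D*(3 + D))*D = -3 + 2*D²*(3 + D))
C(N, G) = 2*G/(1 + N) (C(N, G) = (2*G)/(1 + N) = 2*G/(1 + N))
(43 + C(x(6), 8))² = (43 + 2*8/(1 + (-3 + 2*6²*(3 + 6))))² = (43 + 2*8/(1 + (-3 + 2*36*9)))² = (43 + 2*8/(1 + (-3 + 648)))² = (43 + 2*8/(1 + 645))² = (43 + 2*8/646)² = (43 + 2*8*(1/646))² = (43 + 8/323)² = (13897/323)² = 193126609/104329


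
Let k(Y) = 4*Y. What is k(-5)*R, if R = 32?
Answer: -640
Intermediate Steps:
k(-5)*R = (4*(-5))*32 = -20*32 = -640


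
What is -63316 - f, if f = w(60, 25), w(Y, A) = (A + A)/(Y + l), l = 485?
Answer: -6901454/109 ≈ -63316.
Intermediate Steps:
w(Y, A) = 2*A/(485 + Y) (w(Y, A) = (A + A)/(Y + 485) = (2*A)/(485 + Y) = 2*A/(485 + Y))
f = 10/109 (f = 2*25/(485 + 60) = 2*25/545 = 2*25*(1/545) = 10/109 ≈ 0.091743)
-63316 - f = -63316 - 1*10/109 = -63316 - 10/109 = -6901454/109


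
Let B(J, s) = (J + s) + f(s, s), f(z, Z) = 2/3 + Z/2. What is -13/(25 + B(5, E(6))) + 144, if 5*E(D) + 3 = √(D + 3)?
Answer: 13209/92 ≈ 143.58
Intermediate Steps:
E(D) = -⅗ + √(3 + D)/5 (E(D) = -⅗ + √(D + 3)/5 = -⅗ + √(3 + D)/5)
f(z, Z) = ⅔ + Z/2 (f(z, Z) = 2*(⅓) + Z*(½) = ⅔ + Z/2)
B(J, s) = ⅔ + J + 3*s/2 (B(J, s) = (J + s) + (⅔ + s/2) = ⅔ + J + 3*s/2)
-13/(25 + B(5, E(6))) + 144 = -13/(25 + (⅔ + 5 + 3*(-⅗ + √(3 + 6)/5)/2)) + 144 = -13/(25 + (⅔ + 5 + 3*(-⅗ + √9/5)/2)) + 144 = -13/(25 + (⅔ + 5 + 3*(-⅗ + (⅕)*3)/2)) + 144 = -13/(25 + (⅔ + 5 + 3*(-⅗ + ⅗)/2)) + 144 = -13/(25 + (⅔ + 5 + (3/2)*0)) + 144 = -13/(25 + (⅔ + 5 + 0)) + 144 = -13/(25 + 17/3) + 144 = -13/92/3 + 144 = -13*3/92 + 144 = -39/92 + 144 = 13209/92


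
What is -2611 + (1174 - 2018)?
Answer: -3455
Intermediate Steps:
-2611 + (1174 - 2018) = -2611 - 844 = -3455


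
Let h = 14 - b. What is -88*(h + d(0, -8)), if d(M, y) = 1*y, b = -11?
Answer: -1496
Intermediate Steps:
h = 25 (h = 14 - 1*(-11) = 14 + 11 = 25)
d(M, y) = y
-88*(h + d(0, -8)) = -88*(25 - 8) = -88*17 = -1496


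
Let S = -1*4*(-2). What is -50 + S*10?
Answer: 30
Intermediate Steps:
S = 8 (S = -4*(-2) = 8)
-50 + S*10 = -50 + 8*10 = -50 + 80 = 30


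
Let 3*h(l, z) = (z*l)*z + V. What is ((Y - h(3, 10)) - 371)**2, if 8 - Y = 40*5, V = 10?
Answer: 3996001/9 ≈ 4.4400e+5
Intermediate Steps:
Y = -192 (Y = 8 - 40*5 = 8 - 1*200 = 8 - 200 = -192)
h(l, z) = 10/3 + l*z**2/3 (h(l, z) = ((z*l)*z + 10)/3 = ((l*z)*z + 10)/3 = (l*z**2 + 10)/3 = (10 + l*z**2)/3 = 10/3 + l*z**2/3)
((Y - h(3, 10)) - 371)**2 = ((-192 - (10/3 + (1/3)*3*10**2)) - 371)**2 = ((-192 - (10/3 + (1/3)*3*100)) - 371)**2 = ((-192 - (10/3 + 100)) - 371)**2 = ((-192 - 1*310/3) - 371)**2 = ((-192 - 310/3) - 371)**2 = (-886/3 - 371)**2 = (-1999/3)**2 = 3996001/9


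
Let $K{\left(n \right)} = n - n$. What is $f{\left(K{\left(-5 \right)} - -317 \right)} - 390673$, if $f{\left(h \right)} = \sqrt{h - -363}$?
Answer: $-390673 + 2 \sqrt{170} \approx -3.9065 \cdot 10^{5}$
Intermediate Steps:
$K{\left(n \right)} = 0$
$f{\left(h \right)} = \sqrt{363 + h}$ ($f{\left(h \right)} = \sqrt{h + 363} = \sqrt{363 + h}$)
$f{\left(K{\left(-5 \right)} - -317 \right)} - 390673 = \sqrt{363 + \left(0 - -317\right)} - 390673 = \sqrt{363 + \left(0 + 317\right)} - 390673 = \sqrt{363 + 317} - 390673 = \sqrt{680} - 390673 = 2 \sqrt{170} - 390673 = -390673 + 2 \sqrt{170}$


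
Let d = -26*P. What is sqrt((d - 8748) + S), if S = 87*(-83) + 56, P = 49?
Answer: I*sqrt(17187) ≈ 131.1*I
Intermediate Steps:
d = -1274 (d = -26*49 = -1274)
S = -7165 (S = -7221 + 56 = -7165)
sqrt((d - 8748) + S) = sqrt((-1274 - 8748) - 7165) = sqrt(-10022 - 7165) = sqrt(-17187) = I*sqrt(17187)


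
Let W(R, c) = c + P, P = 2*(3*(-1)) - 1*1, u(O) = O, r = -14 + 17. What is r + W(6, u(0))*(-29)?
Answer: 206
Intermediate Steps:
r = 3
P = -7 (P = 2*(-3) - 1 = -6 - 1 = -7)
W(R, c) = -7 + c (W(R, c) = c - 7 = -7 + c)
r + W(6, u(0))*(-29) = 3 + (-7 + 0)*(-29) = 3 - 7*(-29) = 3 + 203 = 206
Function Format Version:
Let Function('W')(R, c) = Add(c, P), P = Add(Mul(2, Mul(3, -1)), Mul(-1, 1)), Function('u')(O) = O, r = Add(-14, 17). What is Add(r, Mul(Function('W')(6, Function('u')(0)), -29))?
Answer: 206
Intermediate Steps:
r = 3
P = -7 (P = Add(Mul(2, -3), -1) = Add(-6, -1) = -7)
Function('W')(R, c) = Add(-7, c) (Function('W')(R, c) = Add(c, -7) = Add(-7, c))
Add(r, Mul(Function('W')(6, Function('u')(0)), -29)) = Add(3, Mul(Add(-7, 0), -29)) = Add(3, Mul(-7, -29)) = Add(3, 203) = 206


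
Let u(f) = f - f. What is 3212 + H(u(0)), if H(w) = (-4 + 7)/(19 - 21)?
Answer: 6421/2 ≈ 3210.5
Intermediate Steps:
u(f) = 0
H(w) = -3/2 (H(w) = 3/(-2) = 3*(-1/2) = -3/2)
3212 + H(u(0)) = 3212 - 3/2 = 6421/2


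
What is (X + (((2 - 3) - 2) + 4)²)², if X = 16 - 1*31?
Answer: 196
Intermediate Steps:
X = -15 (X = 16 - 31 = -15)
(X + (((2 - 3) - 2) + 4)²)² = (-15 + (((2 - 3) - 2) + 4)²)² = (-15 + ((-1 - 2) + 4)²)² = (-15 + (-3 + 4)²)² = (-15 + 1²)² = (-15 + 1)² = (-14)² = 196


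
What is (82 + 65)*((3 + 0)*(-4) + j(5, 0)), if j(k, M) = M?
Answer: -1764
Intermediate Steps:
(82 + 65)*((3 + 0)*(-4) + j(5, 0)) = (82 + 65)*((3 + 0)*(-4) + 0) = 147*(3*(-4) + 0) = 147*(-12 + 0) = 147*(-12) = -1764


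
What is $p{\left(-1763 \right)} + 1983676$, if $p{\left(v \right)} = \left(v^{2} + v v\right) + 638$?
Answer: $8200652$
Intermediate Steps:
$p{\left(v \right)} = 638 + 2 v^{2}$ ($p{\left(v \right)} = \left(v^{2} + v^{2}\right) + 638 = 2 v^{2} + 638 = 638 + 2 v^{2}$)
$p{\left(-1763 \right)} + 1983676 = \left(638 + 2 \left(-1763\right)^{2}\right) + 1983676 = \left(638 + 2 \cdot 3108169\right) + 1983676 = \left(638 + 6216338\right) + 1983676 = 6216976 + 1983676 = 8200652$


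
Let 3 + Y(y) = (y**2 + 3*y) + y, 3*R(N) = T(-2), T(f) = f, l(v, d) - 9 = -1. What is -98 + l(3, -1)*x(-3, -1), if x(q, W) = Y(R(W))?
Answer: -1258/9 ≈ -139.78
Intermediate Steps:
l(v, d) = 8 (l(v, d) = 9 - 1 = 8)
R(N) = -2/3 (R(N) = (1/3)*(-2) = -2/3)
Y(y) = -3 + y**2 + 4*y (Y(y) = -3 + ((y**2 + 3*y) + y) = -3 + (y**2 + 4*y) = -3 + y**2 + 4*y)
x(q, W) = -47/9 (x(q, W) = -3 + (-2/3)**2 + 4*(-2/3) = -3 + 4/9 - 8/3 = -47/9)
-98 + l(3, -1)*x(-3, -1) = -98 + 8*(-47/9) = -98 - 376/9 = -1258/9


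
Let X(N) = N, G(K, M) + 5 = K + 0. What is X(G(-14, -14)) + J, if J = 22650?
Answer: 22631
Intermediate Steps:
G(K, M) = -5 + K (G(K, M) = -5 + (K + 0) = -5 + K)
X(G(-14, -14)) + J = (-5 - 14) + 22650 = -19 + 22650 = 22631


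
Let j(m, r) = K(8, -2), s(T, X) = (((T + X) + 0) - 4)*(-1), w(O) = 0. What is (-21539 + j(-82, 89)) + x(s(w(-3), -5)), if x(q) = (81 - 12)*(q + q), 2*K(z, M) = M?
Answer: -20298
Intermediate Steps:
K(z, M) = M/2
s(T, X) = 4 - T - X (s(T, X) = ((T + X) - 4)*(-1) = (-4 + T + X)*(-1) = 4 - T - X)
x(q) = 138*q (x(q) = 69*(2*q) = 138*q)
j(m, r) = -1 (j(m, r) = (1/2)*(-2) = -1)
(-21539 + j(-82, 89)) + x(s(w(-3), -5)) = (-21539 - 1) + 138*(4 - 1*0 - 1*(-5)) = -21540 + 138*(4 + 0 + 5) = -21540 + 138*9 = -21540 + 1242 = -20298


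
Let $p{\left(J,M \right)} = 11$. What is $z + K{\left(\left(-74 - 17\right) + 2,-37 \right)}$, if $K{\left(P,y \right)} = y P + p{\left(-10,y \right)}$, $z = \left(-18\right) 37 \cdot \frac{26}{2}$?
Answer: $-5354$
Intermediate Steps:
$z = -8658$ ($z = - 666 \cdot 26 \cdot \frac{1}{2} = \left(-666\right) 13 = -8658$)
$K{\left(P,y \right)} = 11 + P y$ ($K{\left(P,y \right)} = y P + 11 = P y + 11 = 11 + P y$)
$z + K{\left(\left(-74 - 17\right) + 2,-37 \right)} = -8658 + \left(11 + \left(\left(-74 - 17\right) + 2\right) \left(-37\right)\right) = -8658 + \left(11 + \left(-91 + 2\right) \left(-37\right)\right) = -8658 + \left(11 - -3293\right) = -8658 + \left(11 + 3293\right) = -8658 + 3304 = -5354$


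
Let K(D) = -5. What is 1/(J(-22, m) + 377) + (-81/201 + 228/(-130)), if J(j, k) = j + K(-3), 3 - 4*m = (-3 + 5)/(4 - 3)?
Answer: -656639/304850 ≈ -2.1540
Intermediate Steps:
m = ¼ (m = ¾ - (-3 + 5)/(4*(4 - 3)) = ¾ - 1/(2*1) = ¾ - 1/2 = ¾ - ¼*2 = ¾ - ½ = ¼ ≈ 0.25000)
J(j, k) = -5 + j (J(j, k) = j - 5 = -5 + j)
1/(J(-22, m) + 377) + (-81/201 + 228/(-130)) = 1/((-5 - 22) + 377) + (-81/201 + 228/(-130)) = 1/(-27 + 377) + (-81*1/201 + 228*(-1/130)) = 1/350 + (-27/67 - 114/65) = 1/350 - 9393/4355 = -656639/304850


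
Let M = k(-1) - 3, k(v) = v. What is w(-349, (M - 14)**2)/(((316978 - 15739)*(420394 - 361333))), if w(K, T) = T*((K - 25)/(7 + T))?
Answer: -1496/72703441329 ≈ -2.0577e-8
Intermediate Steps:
M = -4 (M = -1 - 3 = -4)
w(K, T) = T*(-25 + K)/(7 + T) (w(K, T) = T*((-25 + K)/(7 + T)) = T*(-25 + K)/(7 + T))
w(-349, (M - 14)**2)/(((316978 - 15739)*(420394 - 361333))) = ((-4 - 14)**2*(-25 - 349)/(7 + (-4 - 14)**2))/(((316978 - 15739)*(420394 - 361333))) = ((-18)**2*(-374)/(7 + (-18)**2))/((301239*59061)) = (324*(-374)/(7 + 324))/17791476579 = (324*(-374)/331)*(1/17791476579) = (324*(1/331)*(-374))*(1/17791476579) = -121176/331*1/17791476579 = -1496/72703441329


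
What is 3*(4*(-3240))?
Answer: -38880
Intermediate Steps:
3*(4*(-3240)) = 3*(-12960) = -38880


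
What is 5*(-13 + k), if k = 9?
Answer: -20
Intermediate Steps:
5*(-13 + k) = 5*(-13 + 9) = 5*(-4) = -20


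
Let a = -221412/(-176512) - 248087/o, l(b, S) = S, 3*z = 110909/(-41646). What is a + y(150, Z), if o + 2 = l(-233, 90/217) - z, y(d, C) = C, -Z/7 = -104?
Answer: 297414483399340259/834523097632 ≈ 3.5639e+5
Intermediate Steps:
Z = 728 (Z = -7*(-104) = 728)
z = -110909/124938 (z = (110909/(-41646))/3 = (110909*(-1/41646))/3 = (1/3)*(-110909/41646) = -110909/124938 ≈ -0.88771)
o = -18911419/27111546 (o = -2 + (90/217 - 1*(-110909/124938)) = -2 + (90*(1/217) + 110909/124938) = -2 + (90/217 + 110909/124938) = -2 + 35311673/27111546 = -18911419/27111546 ≈ -0.69754)
a = 296806950584264163/834523097632 (a = -221412/(-176512) - 248087/(-18911419/27111546) = -221412*(-1/176512) - 248087*(-27111546/18911419) = 55353/44128 + 6726022112502/18911419 = 296806950584264163/834523097632 ≈ 3.5566e+5)
a + y(150, Z) = 296806950584264163/834523097632 + 728 = 297414483399340259/834523097632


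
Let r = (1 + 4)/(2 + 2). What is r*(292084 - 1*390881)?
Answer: -493985/4 ≈ -1.2350e+5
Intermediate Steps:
r = 5/4 ≈ 1.2500
r*(292084 - 1*390881) = 5*(292084 - 1*390881)/4 = 5*(292084 - 390881)/4 = (5/4)*(-98797) = -493985/4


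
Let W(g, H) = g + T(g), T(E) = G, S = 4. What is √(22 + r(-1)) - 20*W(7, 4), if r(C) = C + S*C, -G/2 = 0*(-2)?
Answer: -140 + √17 ≈ -135.88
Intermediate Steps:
G = 0 (G = -0*(-2) = -2*0 = 0)
T(E) = 0
W(g, H) = g (W(g, H) = g + 0 = g)
r(C) = 5*C (r(C) = C + 4*C = 5*C)
√(22 + r(-1)) - 20*W(7, 4) = √(22 + 5*(-1)) - 20*7 = √(22 - 5) - 140 = √17 - 140 = -140 + √17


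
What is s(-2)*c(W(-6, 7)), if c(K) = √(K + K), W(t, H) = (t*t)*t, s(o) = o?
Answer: -24*I*√3 ≈ -41.569*I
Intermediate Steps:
W(t, H) = t³ (W(t, H) = t²*t = t³)
c(K) = √2*√K (c(K) = √(2*K) = √2*√K)
s(-2)*c(W(-6, 7)) = -2*√2*√((-6)³) = -2*√2*√(-216) = -2*√2*6*I*√6 = -24*I*√3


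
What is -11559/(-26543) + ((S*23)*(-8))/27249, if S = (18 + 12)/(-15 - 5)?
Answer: 107432353/241090069 ≈ 0.44561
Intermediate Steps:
S = -3/2 (S = 30/(-20) = 30*(-1/20) = -3/2 ≈ -1.5000)
-11559/(-26543) + ((S*23)*(-8))/27249 = -11559/(-26543) + (-3/2*23*(-8))/27249 = -11559*(-1/26543) - 69/2*(-8)*(1/27249) = 11559/26543 + 276*(1/27249) = 11559/26543 + 92/9083 = 107432353/241090069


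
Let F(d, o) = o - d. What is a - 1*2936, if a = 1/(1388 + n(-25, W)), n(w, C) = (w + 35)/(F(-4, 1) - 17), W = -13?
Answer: -24436322/8323 ≈ -2936.0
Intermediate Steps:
n(w, C) = -35/12 - w/12 (n(w, C) = (w + 35)/((1 - 1*(-4)) - 17) = (35 + w)/((1 + 4) - 17) = (35 + w)/(5 - 17) = (35 + w)/(-12) = (35 + w)*(-1/12) = -35/12 - w/12)
a = 6/8323 (a = 1/(1388 + (-35/12 - 1/12*(-25))) = 1/(1388 + (-35/12 + 25/12)) = 1/(1388 - ⅚) = 1/(8323/6) = 6/8323 ≈ 0.00072089)
a - 1*2936 = 6/8323 - 1*2936 = 6/8323 - 2936 = -24436322/8323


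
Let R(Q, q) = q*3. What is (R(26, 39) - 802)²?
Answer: 469225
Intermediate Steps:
R(Q, q) = 3*q
(R(26, 39) - 802)² = (3*39 - 802)² = (117 - 802)² = (-685)² = 469225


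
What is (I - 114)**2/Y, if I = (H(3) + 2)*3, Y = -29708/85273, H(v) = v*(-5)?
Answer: -1996155657/29708 ≈ -67193.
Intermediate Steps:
H(v) = -5*v
Y = -29708/85273 (Y = -29708*1/85273 = -29708/85273 ≈ -0.34839)
I = -39 (I = (-5*3 + 2)*3 = (-15 + 2)*3 = -13*3 = -39)
(I - 114)**2/Y = (-39 - 114)**2/(-29708/85273) = (-153)**2*(-85273/29708) = 23409*(-85273/29708) = -1996155657/29708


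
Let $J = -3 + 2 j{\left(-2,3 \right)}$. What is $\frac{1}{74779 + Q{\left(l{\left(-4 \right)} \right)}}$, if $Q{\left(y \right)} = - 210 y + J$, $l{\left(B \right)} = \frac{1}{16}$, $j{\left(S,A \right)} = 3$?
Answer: $\frac{8}{598151} \approx 1.3375 \cdot 10^{-5}$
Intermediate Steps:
$l{\left(B \right)} = \frac{1}{16}$
$J = 3$ ($J = -3 + 2 \cdot 3 = -3 + 6 = 3$)
$Q{\left(y \right)} = 3 - 210 y$ ($Q{\left(y \right)} = - 210 y + 3 = 3 - 210 y$)
$\frac{1}{74779 + Q{\left(l{\left(-4 \right)} \right)}} = \frac{1}{74779 + \left(3 - \frac{105}{8}\right)} = \frac{1}{74779 - \frac{81}{8}} = \frac{1}{\frac{598151}{8}} = \frac{8}{598151}$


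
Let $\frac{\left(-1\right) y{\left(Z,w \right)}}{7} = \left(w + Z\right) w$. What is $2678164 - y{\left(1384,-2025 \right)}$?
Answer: $11764339$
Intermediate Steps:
$y{\left(Z,w \right)} = - 7 w \left(Z + w\right)$ ($y{\left(Z,w \right)} = - 7 \left(w + Z\right) w = - 7 \left(Z + w\right) w = - 7 w \left(Z + w\right)$)
$2678164 - y{\left(1384,-2025 \right)} = 2678164 - \left(-7\right) \left(-2025\right) \left(1384 - 2025\right) = 2678164 - \left(-7\right) \left(-2025\right) \left(-641\right) = 2678164 - -9086175 = 2678164 + 9086175 = 11764339$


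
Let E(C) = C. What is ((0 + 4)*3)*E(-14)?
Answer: -168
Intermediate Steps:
((0 + 4)*3)*E(-14) = ((0 + 4)*3)*(-14) = (4*3)*(-14) = 12*(-14) = -168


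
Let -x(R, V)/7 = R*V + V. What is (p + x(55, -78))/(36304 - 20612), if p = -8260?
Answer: 5579/3923 ≈ 1.4221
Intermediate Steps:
x(R, V) = -7*V - 7*R*V (x(R, V) = -7*(R*V + V) = -7*(V + R*V) = -7*V - 7*R*V)
(p + x(55, -78))/(36304 - 20612) = (-8260 - 7*(-78)*(1 + 55))/(36304 - 20612) = (-8260 - 7*(-78)*56)/15692 = (-8260 + 30576)*(1/15692) = 22316*(1/15692) = 5579/3923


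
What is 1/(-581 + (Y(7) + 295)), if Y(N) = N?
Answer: -1/279 ≈ -0.0035842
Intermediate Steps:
1/(-581 + (Y(7) + 295)) = 1/(-581 + (7 + 295)) = 1/(-581 + 302) = 1/(-279) = -1/279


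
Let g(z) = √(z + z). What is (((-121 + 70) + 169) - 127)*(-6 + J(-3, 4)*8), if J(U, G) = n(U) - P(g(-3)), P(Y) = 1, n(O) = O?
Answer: 342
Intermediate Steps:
g(z) = √2*√z (g(z) = √(2*z) = √2*√z)
J(U, G) = -1 + U (J(U, G) = U - 1*1 = U - 1 = -1 + U)
(((-121 + 70) + 169) - 127)*(-6 + J(-3, 4)*8) = (((-121 + 70) + 169) - 127)*(-6 + (-1 - 3)*8) = ((-51 + 169) - 127)*(-6 - 4*8) = (118 - 127)*(-6 - 32) = -9*(-38) = 342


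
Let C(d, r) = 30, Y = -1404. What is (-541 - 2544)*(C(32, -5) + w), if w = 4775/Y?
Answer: -115209325/1404 ≈ -82058.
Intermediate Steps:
w = -4775/1404 (w = 4775/(-1404) = 4775*(-1/1404) = -4775/1404 ≈ -3.4010)
(-541 - 2544)*(C(32, -5) + w) = (-541 - 2544)*(30 - 4775/1404) = -3085*37345/1404 = -115209325/1404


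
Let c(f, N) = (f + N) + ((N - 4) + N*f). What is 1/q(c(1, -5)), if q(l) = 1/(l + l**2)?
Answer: 306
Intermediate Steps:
c(f, N) = -4 + f + 2*N + N*f (c(f, N) = (N + f) + ((-4 + N) + N*f) = (N + f) + (-4 + N + N*f) = -4 + f + 2*N + N*f)
1/q(c(1, -5)) = 1/(1/((-4 + 1 + 2*(-5) - 5*1)*(1 + (-4 + 1 + 2*(-5) - 5*1)))) = 1/(1/((-4 + 1 - 10 - 5)*(1 + (-4 + 1 - 10 - 5)))) = 1/(1/((-18)*(1 - 18))) = 1/(-1/18/(-17)) = 1/(-1/18*(-1/17)) = 1/(1/306) = 306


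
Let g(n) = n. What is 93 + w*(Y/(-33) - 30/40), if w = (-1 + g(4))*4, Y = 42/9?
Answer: 2716/33 ≈ 82.303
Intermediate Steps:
Y = 14/3 (Y = 42*(1/9) = 14/3 ≈ 4.6667)
w = 12 (w = (-1 + 4)*4 = 3*4 = 12)
93 + w*(Y/(-33) - 30/40) = 93 + 12*((14/3)/(-33) - 30/40) = 93 + 12*((14/3)*(-1/33) - 30*1/40) = 93 + 12*(-14/99 - 3/4) = 93 + 12*(-353/396) = 93 - 353/33 = 2716/33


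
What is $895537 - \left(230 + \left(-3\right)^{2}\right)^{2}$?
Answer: $838416$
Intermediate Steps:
$895537 - \left(230 + \left(-3\right)^{2}\right)^{2} = 895537 - \left(230 + 9\right)^{2} = 895537 - 239^{2} = 895537 - 57121 = 838416$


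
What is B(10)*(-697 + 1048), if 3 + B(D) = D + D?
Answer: 5967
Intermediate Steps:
B(D) = -3 + 2*D (B(D) = -3 + (D + D) = -3 + 2*D)
B(10)*(-697 + 1048) = (-3 + 2*10)*(-697 + 1048) = (-3 + 20)*351 = 17*351 = 5967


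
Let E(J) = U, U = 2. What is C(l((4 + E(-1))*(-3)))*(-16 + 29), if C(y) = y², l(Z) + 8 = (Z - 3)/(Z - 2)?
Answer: 251173/400 ≈ 627.93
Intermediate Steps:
E(J) = 2
l(Z) = -8 + (-3 + Z)/(-2 + Z) (l(Z) = -8 + (Z - 3)/(Z - 2) = -8 + (-3 + Z)/(-2 + Z))
C(l((4 + E(-1))*(-3)))*(-16 + 29) = ((13 - 7*(4 + 2)*(-3))/(-2 + (4 + 2)*(-3)))²*(-16 + 29) = ((13 - 42*(-3))/(-2 + 6*(-3)))²*13 = ((13 - 7*(-18))/(-2 - 18))²*13 = ((13 + 126)/(-20))²*13 = (-1/20*139)²*13 = (-139/20)²*13 = (19321/400)*13 = 251173/400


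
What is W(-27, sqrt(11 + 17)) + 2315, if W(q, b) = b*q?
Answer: 2315 - 54*sqrt(7) ≈ 2172.1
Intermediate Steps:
W(-27, sqrt(11 + 17)) + 2315 = sqrt(11 + 17)*(-27) + 2315 = sqrt(28)*(-27) + 2315 = (2*sqrt(7))*(-27) + 2315 = -54*sqrt(7) + 2315 = 2315 - 54*sqrt(7)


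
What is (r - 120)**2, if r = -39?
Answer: 25281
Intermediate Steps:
(r - 120)**2 = (-39 - 120)**2 = (-159)**2 = 25281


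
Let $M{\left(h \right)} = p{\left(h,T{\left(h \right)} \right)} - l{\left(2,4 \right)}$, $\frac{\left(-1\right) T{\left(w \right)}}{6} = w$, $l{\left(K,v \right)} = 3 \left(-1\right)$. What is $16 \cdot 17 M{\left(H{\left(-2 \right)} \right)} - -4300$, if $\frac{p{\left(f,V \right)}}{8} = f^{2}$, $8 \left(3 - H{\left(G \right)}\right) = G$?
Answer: $28100$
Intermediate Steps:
$H{\left(G \right)} = 3 - \frac{G}{8}$
$l{\left(K,v \right)} = -3$
$T{\left(w \right)} = - 6 w$
$p{\left(f,V \right)} = 8 f^{2}$
$M{\left(h \right)} = 3 + 8 h^{2}$ ($M{\left(h \right)} = 8 h^{2} - -3 = 8 h^{2} + 3 = 3 + 8 h^{2}$)
$16 \cdot 17 M{\left(H{\left(-2 \right)} \right)} - -4300 = 16 \cdot 17 \left(3 + 8 \left(3 - - \frac{1}{4}\right)^{2}\right) - -4300 = 272 \left(3 + 8 \left(3 + \frac{1}{4}\right)^{2}\right) + 4300 = 272 \left(3 + 8 \left(\frac{13}{4}\right)^{2}\right) + 4300 = 272 \left(3 + 8 \cdot \frac{169}{16}\right) + 4300 = 272 \left(3 + \frac{169}{2}\right) + 4300 = 272 \cdot \frac{175}{2} + 4300 = 23800 + 4300 = 28100$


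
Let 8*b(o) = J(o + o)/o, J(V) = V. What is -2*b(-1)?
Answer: -½ ≈ -0.50000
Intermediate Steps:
b(o) = ¼ (b(o) = ((o + o)/o)/8 = ((2*o)/o)/8 = (⅛)*2 = ¼)
-2*b(-1) = -2*¼ = -½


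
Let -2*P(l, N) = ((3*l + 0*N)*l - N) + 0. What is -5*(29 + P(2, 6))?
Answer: -130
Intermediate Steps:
P(l, N) = N/2 - 3*l²/2 (P(l, N) = -(((3*l + 0*N)*l - N) + 0)/2 = -(((3*l + 0)*l - N) + 0)/2 = -(((3*l)*l - N) + 0)/2 = -((3*l² - N) + 0)/2 = -((-N + 3*l²) + 0)/2 = -(-N + 3*l²)/2 = N/2 - 3*l²/2)
-5*(29 + P(2, 6)) = -5*(29 + ((½)*6 - 3/2*2²)) = -5*(29 + (3 - 3/2*4)) = -5*(29 + (3 - 6)) = -5*(29 - 3) = -5*26 = -130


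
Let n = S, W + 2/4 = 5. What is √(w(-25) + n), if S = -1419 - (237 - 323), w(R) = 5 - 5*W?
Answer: I*√5402/2 ≈ 36.749*I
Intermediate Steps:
W = 9/2 (W = -½ + 5 = 9/2 ≈ 4.5000)
w(R) = -35/2 (w(R) = 5 - 5*9/2 = 5 - 45/2 = -35/2)
S = -1333 (S = -1419 - 1*(-86) = -1419 + 86 = -1333)
n = -1333
√(w(-25) + n) = √(-35/2 - 1333) = √(-2701/2) = I*√5402/2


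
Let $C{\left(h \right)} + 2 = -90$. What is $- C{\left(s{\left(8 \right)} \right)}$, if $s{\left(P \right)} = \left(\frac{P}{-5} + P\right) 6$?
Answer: $92$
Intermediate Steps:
$s{\left(P \right)} = \frac{24 P}{5}$ ($s{\left(P \right)} = \left(P \left(- \frac{1}{5}\right) + P\right) 6 = \left(- \frac{P}{5} + P\right) 6 = \frac{4 P}{5} \cdot 6 = \frac{24 P}{5}$)
$C{\left(h \right)} = -92$ ($C{\left(h \right)} = -2 - 90 = -92$)
$- C{\left(s{\left(8 \right)} \right)} = \left(-1\right) \left(-92\right) = 92$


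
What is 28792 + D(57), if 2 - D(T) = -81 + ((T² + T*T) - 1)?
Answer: 22378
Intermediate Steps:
D(T) = 84 - 2*T² (D(T) = 2 - (-81 + ((T² + T*T) - 1)) = 2 - (-81 + ((T² + T²) - 1)) = 2 - (-81 + (2*T² - 1)) = 2 - (-81 + (-1 + 2*T²)) = 2 - (-82 + 2*T²) = 2 + (82 - 2*T²) = 84 - 2*T²)
28792 + D(57) = 28792 + (84 - 2*57²) = 28792 + (84 - 2*3249) = 28792 + (84 - 6498) = 28792 - 6414 = 22378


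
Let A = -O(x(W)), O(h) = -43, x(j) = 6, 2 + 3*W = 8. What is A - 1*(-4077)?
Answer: 4120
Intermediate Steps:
W = 2 (W = -⅔ + (⅓)*8 = -⅔ + 8/3 = 2)
A = 43 (A = -1*(-43) = 43)
A - 1*(-4077) = 43 - 1*(-4077) = 43 + 4077 = 4120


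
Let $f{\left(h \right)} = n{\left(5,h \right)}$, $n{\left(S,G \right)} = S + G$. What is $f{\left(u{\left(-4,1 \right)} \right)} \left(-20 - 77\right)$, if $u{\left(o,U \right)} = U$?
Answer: $-582$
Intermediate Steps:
$n{\left(S,G \right)} = G + S$
$f{\left(h \right)} = 5 + h$ ($f{\left(h \right)} = h + 5 = 5 + h$)
$f{\left(u{\left(-4,1 \right)} \right)} \left(-20 - 77\right) = \left(5 + 1\right) \left(-20 - 77\right) = 6 \left(-97\right) = -582$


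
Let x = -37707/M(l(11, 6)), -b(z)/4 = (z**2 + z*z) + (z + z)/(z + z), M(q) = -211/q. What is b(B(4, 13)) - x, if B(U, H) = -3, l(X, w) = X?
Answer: -430813/211 ≈ -2041.8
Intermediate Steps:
b(z) = -4 - 8*z**2 (b(z) = -4*((z**2 + z*z) + (z + z)/(z + z)) = -4*((z**2 + z**2) + (2*z)/((2*z))) = -4*(2*z**2 + (2*z)*(1/(2*z))) = -4*(2*z**2 + 1) = -4*(1 + 2*z**2) = -4 - 8*z**2)
x = 414777/211 (x = -37707/((-211/11)) = -37707/((-211*1/11)) = -37707/(-211/11) = -37707*(-11/211) = 414777/211 ≈ 1965.8)
b(B(4, 13)) - x = (-4 - 8*(-3)**2) - 1*414777/211 = (-4 - 8*9) - 414777/211 = (-4 - 72) - 414777/211 = -76 - 414777/211 = -430813/211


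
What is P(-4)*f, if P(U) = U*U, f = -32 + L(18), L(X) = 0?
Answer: -512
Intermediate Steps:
f = -32 (f = -32 + 0 = -32)
P(U) = U²
P(-4)*f = (-4)²*(-32) = 16*(-32) = -512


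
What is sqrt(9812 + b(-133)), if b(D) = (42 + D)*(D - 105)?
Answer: sqrt(31470) ≈ 177.40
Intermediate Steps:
b(D) = (-105 + D)*(42 + D) (b(D) = (42 + D)*(-105 + D) = (-105 + D)*(42 + D))
sqrt(9812 + b(-133)) = sqrt(9812 + (-4410 + (-133)**2 - 63*(-133))) = sqrt(9812 + (-4410 + 17689 + 8379)) = sqrt(9812 + 21658) = sqrt(31470)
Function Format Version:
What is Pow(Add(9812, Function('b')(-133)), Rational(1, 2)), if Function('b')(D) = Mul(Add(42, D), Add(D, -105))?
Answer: Pow(31470, Rational(1, 2)) ≈ 177.40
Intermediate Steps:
Function('b')(D) = Mul(Add(-105, D), Add(42, D)) (Function('b')(D) = Mul(Add(42, D), Add(-105, D)) = Mul(Add(-105, D), Add(42, D)))
Pow(Add(9812, Function('b')(-133)), Rational(1, 2)) = Pow(Add(9812, Add(-4410, Pow(-133, 2), Mul(-63, -133))), Rational(1, 2)) = Pow(Add(9812, Add(-4410, 17689, 8379)), Rational(1, 2)) = Pow(Add(9812, 21658), Rational(1, 2)) = Pow(31470, Rational(1, 2))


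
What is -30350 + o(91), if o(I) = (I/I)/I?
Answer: -2761849/91 ≈ -30350.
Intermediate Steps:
o(I) = 1/I
-30350 + o(91) = -30350 + 1/91 = -2761849/91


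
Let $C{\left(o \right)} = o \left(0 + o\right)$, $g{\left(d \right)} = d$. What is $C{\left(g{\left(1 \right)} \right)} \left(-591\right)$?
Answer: $-591$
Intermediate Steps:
$C{\left(o \right)} = o^{2}$ ($C{\left(o \right)} = o o = o^{2}$)
$C{\left(g{\left(1 \right)} \right)} \left(-591\right) = 1^{2} \left(-591\right) = 1 \left(-591\right) = -591$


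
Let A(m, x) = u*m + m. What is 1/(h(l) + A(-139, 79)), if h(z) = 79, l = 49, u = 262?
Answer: -1/36478 ≈ -2.7414e-5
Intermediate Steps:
A(m, x) = 263*m (A(m, x) = 262*m + m = 263*m)
1/(h(l) + A(-139, 79)) = 1/(79 + 263*(-139)) = 1/(79 - 36557) = 1/(-36478) = -1/36478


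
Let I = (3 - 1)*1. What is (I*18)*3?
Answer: 108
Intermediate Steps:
I = 2 (I = 2*1 = 2)
(I*18)*3 = (2*18)*3 = 36*3 = 108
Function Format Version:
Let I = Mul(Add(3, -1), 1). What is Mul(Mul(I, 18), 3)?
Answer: 108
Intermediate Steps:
I = 2 (I = Mul(2, 1) = 2)
Mul(Mul(I, 18), 3) = Mul(Mul(2, 18), 3) = Mul(36, 3) = 108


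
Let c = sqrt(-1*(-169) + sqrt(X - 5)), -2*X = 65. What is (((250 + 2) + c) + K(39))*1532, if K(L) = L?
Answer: 445812 + 766*sqrt(676 + 10*I*sqrt(6)) ≈ 4.6573e+5 + 360.77*I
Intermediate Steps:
X = -65/2 (X = -1/2*65 = -65/2 ≈ -32.500)
c = sqrt(169 + 5*I*sqrt(6)/2) (c = sqrt(-1*(-169) + sqrt(-65/2 - 5)) = sqrt(169 + sqrt(-75/2)) = sqrt(169 + 5*I*sqrt(6)/2) ≈ 13.002 + 0.2355*I)
(((250 + 2) + c) + K(39))*1532 = (((250 + 2) + sqrt(676 + 10*I*sqrt(6))/2) + 39)*1532 = ((252 + sqrt(676 + 10*I*sqrt(6))/2) + 39)*1532 = (291 + sqrt(676 + 10*I*sqrt(6))/2)*1532 = 445812 + 766*sqrt(676 + 10*I*sqrt(6))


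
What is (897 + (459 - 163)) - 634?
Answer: 559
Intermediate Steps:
(897 + (459 - 163)) - 634 = (897 + 296) - 634 = 1193 - 634 = 559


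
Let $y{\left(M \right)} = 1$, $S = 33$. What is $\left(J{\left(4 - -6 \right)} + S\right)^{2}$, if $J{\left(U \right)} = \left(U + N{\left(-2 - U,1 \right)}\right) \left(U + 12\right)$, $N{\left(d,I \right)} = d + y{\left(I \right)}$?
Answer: $121$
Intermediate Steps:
$N{\left(d,I \right)} = 1 + d$ ($N{\left(d,I \right)} = d + 1 = 1 + d$)
$J{\left(U \right)} = -12 - U$ ($J{\left(U \right)} = \left(U + \left(1 - \left(2 + U\right)\right)\right) \left(U + 12\right) = \left(U - \left(1 + U\right)\right) \left(12 + U\right) = - (12 + U) = -12 - U$)
$\left(J{\left(4 - -6 \right)} + S\right)^{2} = \left(\left(-12 - \left(4 - -6\right)\right) + 33\right)^{2} = \left(\left(-12 - \left(4 + 6\right)\right) + 33\right)^{2} = \left(\left(-12 - 10\right) + 33\right)^{2} = \left(-22 + 33\right)^{2} = 11^{2} = 121$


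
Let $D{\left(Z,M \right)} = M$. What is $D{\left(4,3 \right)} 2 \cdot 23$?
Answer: $138$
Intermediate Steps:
$D{\left(4,3 \right)} 2 \cdot 23 = 3 \cdot 2 \cdot 23 = 6 \cdot 23 = 138$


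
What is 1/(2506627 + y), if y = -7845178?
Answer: -1/5338551 ≈ -1.8732e-7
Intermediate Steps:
1/(2506627 + y) = 1/(2506627 - 7845178) = 1/(-5338551) = -1/5338551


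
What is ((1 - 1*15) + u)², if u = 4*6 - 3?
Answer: 49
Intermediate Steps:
u = 21 (u = 24 - 3 = 21)
((1 - 1*15) + u)² = ((1 - 1*15) + 21)² = ((1 - 15) + 21)² = (-14 + 21)² = 7² = 49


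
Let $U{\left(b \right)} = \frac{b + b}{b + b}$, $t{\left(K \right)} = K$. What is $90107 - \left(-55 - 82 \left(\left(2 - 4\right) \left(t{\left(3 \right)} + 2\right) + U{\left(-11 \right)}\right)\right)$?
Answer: $89424$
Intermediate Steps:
$U{\left(b \right)} = 1$ ($U{\left(b \right)} = \frac{2 b}{2 b} = 2 b \frac{1}{2 b} = 1$)
$90107 - \left(-55 - 82 \left(\left(2 - 4\right) \left(t{\left(3 \right)} + 2\right) + U{\left(-11 \right)}\right)\right) = 90107 - \left(-55 - 82 \left(\left(2 - 4\right) \left(3 + 2\right) + 1\right)\right) = 90107 - \left(-55 - 82 \left(\left(-2\right) 5 + 1\right)\right) = 90107 - \left(-55 - 82 \left(-10 + 1\right)\right) = 90107 - \left(-55 - -738\right) = 90107 - \left(-55 + 738\right) = 90107 - 683 = 89424$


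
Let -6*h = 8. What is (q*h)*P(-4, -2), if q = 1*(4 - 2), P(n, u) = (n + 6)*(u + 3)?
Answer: -16/3 ≈ -5.3333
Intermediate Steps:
P(n, u) = (3 + u)*(6 + n) (P(n, u) = (6 + n)*(3 + u) = (3 + u)*(6 + n))
h = -4/3 (h = -⅙*8 = -4/3 ≈ -1.3333)
q = 2 (q = 1*2 = 2)
(q*h)*P(-4, -2) = (2*(-4/3))*(18 + 3*(-4) + 6*(-2) - 4*(-2)) = -8*(18 - 12 - 12 + 8)/3 = -8/3*2 = -16/3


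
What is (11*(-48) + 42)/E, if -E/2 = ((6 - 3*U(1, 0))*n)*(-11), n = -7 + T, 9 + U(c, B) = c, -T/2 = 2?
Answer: 81/1210 ≈ 0.066942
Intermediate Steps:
T = -4 (T = -2*2 = -4)
U(c, B) = -9 + c
n = -11 (n = -7 - 4 = -11)
E = -7260 (E = -2*(6 - 3*(-9 + 1))*(-11)*(-11) = -2*(6 - 3*(-8))*(-11)*(-11) = -2*(6 + 24)*(-11)*(-11) = -2*30*(-11)*(-11) = -(-660)*(-11) = -2*3630 = -7260)
(11*(-48) + 42)/E = (11*(-48) + 42)/(-7260) = (-528 + 42)*(-1/7260) = -486*(-1/7260) = 81/1210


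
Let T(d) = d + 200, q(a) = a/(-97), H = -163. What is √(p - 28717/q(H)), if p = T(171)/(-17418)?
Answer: I*√137751241152140970/2839134 ≈ 130.73*I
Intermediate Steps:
q(a) = -a/97 (q(a) = a*(-1/97) = -a/97)
T(d) = 200 + d
p = -371/17418 (p = (200 + 171)/(-17418) = 371*(-1/17418) = -371/17418 ≈ -0.021300)
√(p - 28717/q(H)) = √(-371/17418 - 28717/((-1/97*(-163)))) = √(-371/17418 - 28717/163/97) = √(-371/17418 - 28717*97/163) = √(-371/17418 - 2785549/163) = √(-48518752955/2839134) = I*√137751241152140970/2839134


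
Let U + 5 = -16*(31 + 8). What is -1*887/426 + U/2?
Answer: -67432/213 ≈ -316.58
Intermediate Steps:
U = -629 (U = -5 - 16*(31 + 8) = -5 - 16*39 = -5 - 624 = -629)
-1*887/426 + U/2 = -1*887/426 - 629/2 = -887*1/426 - 629*½ = -887/426 - 629/2 = -67432/213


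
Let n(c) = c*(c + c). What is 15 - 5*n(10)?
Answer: -985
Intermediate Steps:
n(c) = 2*c**2 (n(c) = c*(2*c) = 2*c**2)
15 - 5*n(10) = 15 - 10*10**2 = 15 - 10*100 = 15 - 5*200 = 15 - 1000 = -985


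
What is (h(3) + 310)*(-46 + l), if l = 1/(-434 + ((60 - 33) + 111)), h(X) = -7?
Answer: -4125951/296 ≈ -13939.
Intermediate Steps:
l = -1/296 (l = 1/(-434 + (27 + 111)) = 1/(-434 + 138) = 1/(-296) = -1/296 ≈ -0.0033784)
(h(3) + 310)*(-46 + l) = (-7 + 310)*(-46 - 1/296) = 303*(-13617/296) = -4125951/296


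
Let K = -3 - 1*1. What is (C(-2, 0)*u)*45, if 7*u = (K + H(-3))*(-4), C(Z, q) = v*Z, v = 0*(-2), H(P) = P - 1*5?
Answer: 0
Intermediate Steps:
H(P) = -5 + P (H(P) = P - 5 = -5 + P)
v = 0
K = -4 (K = -3 - 1 = -4)
C(Z, q) = 0 (C(Z, q) = 0*Z = 0)
u = 48/7 (u = ((-4 + (-5 - 3))*(-4))/7 = ((-4 - 8)*(-4))/7 = (-12*(-4))/7 = (⅐)*48 = 48/7 ≈ 6.8571)
(C(-2, 0)*u)*45 = (0*(48/7))*45 = 0*45 = 0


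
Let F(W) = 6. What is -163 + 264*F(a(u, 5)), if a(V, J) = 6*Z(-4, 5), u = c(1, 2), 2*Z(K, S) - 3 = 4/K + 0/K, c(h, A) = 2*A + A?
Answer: 1421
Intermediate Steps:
c(h, A) = 3*A
Z(K, S) = 3/2 + 2/K (Z(K, S) = 3/2 + (4/K + 0/K)/2 = 3/2 + (4/K + 0)/2 = 3/2 + (4/K)/2 = 3/2 + 2/K)
u = 6 (u = 3*2 = 6)
a(V, J) = 6 (a(V, J) = 6*(3/2 + 2/(-4)) = 6*(3/2 + 2*(-1/4)) = 6*(3/2 - 1/2) = 6*1 = 6)
-163 + 264*F(a(u, 5)) = -163 + 264*6 = -163 + 1584 = 1421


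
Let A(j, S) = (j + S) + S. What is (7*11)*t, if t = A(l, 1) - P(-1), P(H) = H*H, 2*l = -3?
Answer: -77/2 ≈ -38.500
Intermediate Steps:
l = -3/2 (l = (½)*(-3) = -3/2 ≈ -1.5000)
A(j, S) = j + 2*S (A(j, S) = (S + j) + S = j + 2*S)
P(H) = H²
t = -½ (t = (-3/2 + 2*1) - 1*(-1)² = (-3/2 + 2) - 1*1 = ½ - 1 = -½ ≈ -0.50000)
(7*11)*t = (7*11)*(-½) = 77*(-½) = -77/2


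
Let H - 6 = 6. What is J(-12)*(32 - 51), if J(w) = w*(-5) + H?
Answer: -1368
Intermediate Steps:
H = 12 (H = 6 + 6 = 12)
J(w) = 12 - 5*w (J(w) = w*(-5) + 12 = -5*w + 12 = 12 - 5*w)
J(-12)*(32 - 51) = (12 - 5*(-12))*(32 - 51) = (12 + 60)*(-19) = 72*(-19) = -1368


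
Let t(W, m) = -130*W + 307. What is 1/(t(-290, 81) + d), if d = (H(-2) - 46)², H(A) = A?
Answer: 1/40311 ≈ 2.4807e-5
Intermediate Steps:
t(W, m) = 307 - 130*W
d = 2304 (d = (-2 - 46)² = (-48)² = 2304)
1/(t(-290, 81) + d) = 1/((307 - 130*(-290)) + 2304) = 1/((307 + 37700) + 2304) = 1/(38007 + 2304) = 1/40311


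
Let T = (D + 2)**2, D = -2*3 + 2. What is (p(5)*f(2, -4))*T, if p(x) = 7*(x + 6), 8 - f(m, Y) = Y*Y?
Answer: -2464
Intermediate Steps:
f(m, Y) = 8 - Y**2 (f(m, Y) = 8 - Y*Y = 8 - Y**2)
D = -4 (D = -6 + 2 = -4)
p(x) = 42 + 7*x (p(x) = 7*(6 + x) = 42 + 7*x)
T = 4 (T = (-4 + 2)**2 = (-2)**2 = 4)
(p(5)*f(2, -4))*T = ((42 + 7*5)*(8 - 1*(-4)**2))*4 = ((42 + 35)*(8 - 1*16))*4 = (77*(8 - 16))*4 = (77*(-8))*4 = -616*4 = -2464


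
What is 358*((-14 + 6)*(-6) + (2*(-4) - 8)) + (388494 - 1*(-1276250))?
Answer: 1676200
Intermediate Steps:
358*((-14 + 6)*(-6) + (2*(-4) - 8)) + (388494 - 1*(-1276250)) = 358*(-8*(-6) + (-8 - 8)) + (388494 + 1276250) = 358*(48 - 16) + 1664744 = 358*32 + 1664744 = 11456 + 1664744 = 1676200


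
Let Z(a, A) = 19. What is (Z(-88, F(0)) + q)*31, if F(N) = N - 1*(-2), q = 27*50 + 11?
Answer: 42780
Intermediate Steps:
q = 1361 (q = 1350 + 11 = 1361)
F(N) = 2 + N (F(N) = N + 2 = 2 + N)
(Z(-88, F(0)) + q)*31 = (19 + 1361)*31 = 1380*31 = 42780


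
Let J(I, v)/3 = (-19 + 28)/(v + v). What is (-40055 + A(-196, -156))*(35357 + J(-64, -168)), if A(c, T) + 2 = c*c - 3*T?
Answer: -4645050675/112 ≈ -4.1474e+7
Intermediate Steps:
A(c, T) = -2 + c² - 3*T (A(c, T) = -2 + (c*c - 3*T) = -2 + (c² - 3*T) = -2 + c² - 3*T)
J(I, v) = 27/(2*v) (J(I, v) = 3*((-19 + 28)/(v + v)) = 3*(9/((2*v))) = 3*(9*(1/(2*v))) = 3*(9/(2*v)) = 27/(2*v))
(-40055 + A(-196, -156))*(35357 + J(-64, -168)) = (-40055 + (-2 + (-196)² - 3*(-156)))*(35357 + (27/2)/(-168)) = (-40055 + (-2 + 38416 + 468))*(35357 + (27/2)*(-1/168)) = (-40055 + 38882)*(35357 - 9/112) = -1173*3959975/112 = -4645050675/112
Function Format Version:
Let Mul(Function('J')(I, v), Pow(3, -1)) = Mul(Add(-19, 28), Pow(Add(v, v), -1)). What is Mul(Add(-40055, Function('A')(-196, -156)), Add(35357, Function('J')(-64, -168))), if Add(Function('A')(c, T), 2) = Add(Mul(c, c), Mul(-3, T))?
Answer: Rational(-4645050675, 112) ≈ -4.1474e+7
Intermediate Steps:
Function('A')(c, T) = Add(-2, Pow(c, 2), Mul(-3, T)) (Function('A')(c, T) = Add(-2, Add(Mul(c, c), Mul(-3, T))) = Add(-2, Add(Pow(c, 2), Mul(-3, T))) = Add(-2, Pow(c, 2), Mul(-3, T)))
Function('J')(I, v) = Mul(Rational(27, 2), Pow(v, -1)) (Function('J')(I, v) = Mul(3, Mul(Add(-19, 28), Pow(Add(v, v), -1))) = Mul(3, Mul(9, Pow(Mul(2, v), -1))) = Mul(3, Mul(9, Mul(Rational(1, 2), Pow(v, -1)))) = Mul(3, Mul(Rational(9, 2), Pow(v, -1))) = Mul(Rational(27, 2), Pow(v, -1)))
Mul(Add(-40055, Function('A')(-196, -156)), Add(35357, Function('J')(-64, -168))) = Mul(Add(-40055, Add(-2, Pow(-196, 2), Mul(-3, -156))), Add(35357, Mul(Rational(27, 2), Pow(-168, -1)))) = Mul(Add(-40055, Add(-2, 38416, 468)), Add(35357, Mul(Rational(27, 2), Rational(-1, 168)))) = Mul(Add(-40055, 38882), Add(35357, Rational(-9, 112))) = Mul(-1173, Rational(3959975, 112)) = Rational(-4645050675, 112)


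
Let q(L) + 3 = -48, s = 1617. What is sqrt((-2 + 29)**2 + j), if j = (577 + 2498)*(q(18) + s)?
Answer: 9*sqrt(59459) ≈ 2194.6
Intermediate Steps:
q(L) = -51 (q(L) = -3 - 48 = -51)
j = 4815450 (j = (577 + 2498)*(-51 + 1617) = 3075*1566 = 4815450)
sqrt((-2 + 29)**2 + j) = sqrt((-2 + 29)**2 + 4815450) = sqrt(27**2 + 4815450) = sqrt(729 + 4815450) = sqrt(4816179) = 9*sqrt(59459)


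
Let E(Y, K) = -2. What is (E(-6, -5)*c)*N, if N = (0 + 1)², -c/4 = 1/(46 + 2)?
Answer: ⅙ ≈ 0.16667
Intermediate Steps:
c = -1/12 (c = -4/(46 + 2) = -4/48 = -4*1/48 = -1/12 ≈ -0.083333)
N = 1 (N = 1² = 1)
(E(-6, -5)*c)*N = -2*(-1/12)*1 = (⅙)*1 = ⅙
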